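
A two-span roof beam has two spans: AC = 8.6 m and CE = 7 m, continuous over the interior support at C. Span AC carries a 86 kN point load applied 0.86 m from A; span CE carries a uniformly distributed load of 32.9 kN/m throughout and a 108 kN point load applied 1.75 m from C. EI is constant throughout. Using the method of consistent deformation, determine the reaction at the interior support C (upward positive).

R_C = 247.8 kN

Release continuity at C by inserting a hinge; the redundant is the internal moment M_C. The primary structure is two simply-supported spans AC and CE.
Discontinuity in slope at C on the released structure — sum the simple-span end rotations:
  span AC: point load 86 at a = 0.86: Pab(L + a)/(6LEI) = 104.9/EI
  span CE: UDL 32.9: wL³/(24EI) = 470.2/EI
  span CE: point load 108 at a = 1.75: Pab(L + b)/(6LEI) = 289.4/EI
  relative rotation θ_0 = (104.9 + 759.6)/EI = 864.6/EI
A unit hogging moment at C produces rotation L₁/(3EI) + L₂/(3EI) = 5.2/EI.
Compatibility: M_C·(L₁+L₂)/(3EI) = θ_0, giving M_C = 166.3 kN·m (hogging).
Span AC, ΣM about A with M_C applied at C: R_C^{AC}·8.6 = 73.96 + 166.3, so R_C^{AC} = 27.93 kN and R_A = 86 − 27.93 = 58.07 kN.
Span CE, ΣM about E: R_C^{CE}·7 = 1373 + 166.3, so R_C^{CE} = 219.9 kN and R_E = 338.3 − 219.9 = 118.4 kN.
R_C = 27.93 + 219.9 = 247.8 kN.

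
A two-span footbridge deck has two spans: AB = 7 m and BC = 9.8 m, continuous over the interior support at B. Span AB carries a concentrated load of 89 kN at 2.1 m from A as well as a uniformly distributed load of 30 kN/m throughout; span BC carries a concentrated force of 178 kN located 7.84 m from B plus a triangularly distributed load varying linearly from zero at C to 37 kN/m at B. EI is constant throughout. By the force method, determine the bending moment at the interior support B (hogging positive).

M_B = 347.9 kN·m

Insert a hinge at B; M_B is the redundant, and each span becomes simply supported.
End slopes at the hinge B, treating each span as simply supported:
  span AB: point load 89 at a = 2.1: Pab(L + a)/(6LEI) = 198.4/EI
  span AB: UDL 30: wL³/(24EI) = 428.8/EI
  span BC: point load 178 at a = 7.84: Pab(L + b)/(6LEI) = 547/EI
  span BC: triangular load, peak 37: w₀L³/(45EI) = 773.9/EI
  relative rotation θ_0 = (627.2 + 1321)/EI = 1948/EI
A unit hogging moment at B produces rotation L₁/(3EI) + L₂/(3EI) = 5.6/EI.
Slope continuity at B: θ_0 = M_B·5.6/EI, so M_B = 1948/5.6 = 347.9 kN·m (hogging).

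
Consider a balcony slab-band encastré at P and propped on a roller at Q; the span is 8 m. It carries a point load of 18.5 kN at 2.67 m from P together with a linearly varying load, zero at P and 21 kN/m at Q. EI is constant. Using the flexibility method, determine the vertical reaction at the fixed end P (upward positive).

R_P = 53.55 kN

Remove the prop at Q; the released (primary) structure is a cantilever built in at P.
Free-end deflection of the primary structure under the applied loading (downward +):
  point load 18.5 at a = 2.67: Pa²(3L − a)/(6EI) = 468.8/EI
  triangular load, peak 21 at the free end: 11w₀L⁴/(120EI) = 7885/EI
  δ_0 = 8354/EI
Tip deflection under a unit load at Q: L³/(3EI) = 170.7/EI.
The prop prevents deflection at Q: R_Q = δ_0/δ_{QQ} = 8354/170.7 = 48.95 kN.
Vertical equilibrium: R_P = ΣP − R_Q = 102.5 − 48.95 = 53.55 kN.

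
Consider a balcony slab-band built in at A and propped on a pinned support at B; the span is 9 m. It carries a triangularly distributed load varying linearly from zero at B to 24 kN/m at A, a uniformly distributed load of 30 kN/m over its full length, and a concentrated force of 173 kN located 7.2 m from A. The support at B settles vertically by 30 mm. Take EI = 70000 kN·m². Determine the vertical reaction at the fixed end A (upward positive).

R_A = 315 kN

Take the reaction at B as the redundant and release it; the primary structure is a cantilever fixed at A.
Primary-structure tip deflection at B by superposition:
  triangular load, peak 24 at the fixed end: w₀L⁴/(30EI) = 5249/EI
  UDL 30: wL⁴/(8EI) = 24604/EI
  point load 173 at a = 7.2: Pa²(3L − a)/(6EI) = 29595/EI
  δ_0 = 59448/EI
Tip deflection under a unit load at B: L³/(3EI) = 243/EI.
With EI = 70000 kN·m²: δ_0 = 0.84926 m and δ_{BB} = 0.003471 m/kN.
Compatibility — the beam at B must follow the support down by 0.03 m: δ_0 − R_B·δ_{BB} = 0.03, so R_B = (0.84926 − 0.03)/0.003471 = 236 kN.
Vertical equilibrium: R_A = ΣP − R_B = 551 − 236 = 315 kN.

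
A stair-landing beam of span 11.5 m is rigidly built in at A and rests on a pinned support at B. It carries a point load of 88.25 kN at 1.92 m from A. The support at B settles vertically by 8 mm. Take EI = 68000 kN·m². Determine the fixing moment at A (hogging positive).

Take the reaction at B as the redundant and release it; the primary structure is a cantilever fixed at A.
Free-end deflection of the primary structure under the applied loading (downward +):
  point load 88.25 at a = 1.92: Pa²(3L − a)/(6EI) = 1767/EI
Tip deflection under a unit load at B: L³/(3EI) = 507/EI.
With EI = 68000 kN·m²: δ_0 = 0.025978 m and δ_{BB} = 0.007455 m/kN.
Compatibility — the beam at B must follow the support down by 0.008 m: δ_0 − R_B·δ_{BB} = 0.008, so R_B = (0.025978 − 0.008)/0.007455 = 2.411 kN.
Moment equilibrium about A: M_A = Σ(load moments about A) − R_B·L = 169.4 − 2.411×11.5 = 141.7 kN·m.

M_A = 141.7 kN·m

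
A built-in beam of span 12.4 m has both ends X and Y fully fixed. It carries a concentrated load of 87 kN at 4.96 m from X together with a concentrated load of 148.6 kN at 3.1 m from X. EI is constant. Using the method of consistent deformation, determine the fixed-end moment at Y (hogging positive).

Take the two fixed-end moments M_X, M_Y as redundants; the released structure is the simple span XY.
On the primary (simply-supported) span, the end slopes from the loading are:
  at X: point load 87 at a = 4.96: Pab(L + b)/(6LEI) = 856.1/EI
  at Y: point load 87 at a = 4.96: Pab(L + a)/(6LEI) = 749.1/EI
  at X: point load 148.6 at a = 3.1: Pab(L + b)/(6LEI) = 1250/EI
  at Y: point load 148.6 at a = 3.1: Pab(L + a)/(6LEI) = 892.5/EI
  θ_X0 = 2106/EI,  θ_Y0 = 1642/EI
Flexibility coefficients: a unit moment at one end gives L/(3EI) there and L/(6EI) at the far end, so f₁₁ = f₂₂ = 4.133/EI and f₁₂ = f₂₁ = 2.067/EI.
Compatibility — zero rotation at each built-in end:
  4.133 M_X + 2.067 M_Y = 2106
  2.067 M_X + 4.133 M_Y = 1642
Solving the pair gives M_X = 414.5 kN·m and M_Y = 189.9 kN·m (hogging).

M_Y = 189.9 kN·m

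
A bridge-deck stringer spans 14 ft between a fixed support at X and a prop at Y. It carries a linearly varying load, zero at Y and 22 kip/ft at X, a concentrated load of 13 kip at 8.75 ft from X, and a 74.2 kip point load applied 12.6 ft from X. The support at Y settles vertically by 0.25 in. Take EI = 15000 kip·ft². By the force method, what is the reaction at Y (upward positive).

Choose R_Y as the redundant. The primary structure is the cantilever fixed at X.
Deflection at Y on the released cantilever, summing each load's contribution:
  triangular load, peak 22 at the fixed end: w₀L⁴/(30EI) = 28172/EI
  point load 13 at a = 8.75: Pa²(3L − a)/(6EI) = 5516/EI
  point load 74.2 at a = 12.6: Pa²(3L − a)/(6EI) = 57722/EI
  δ_0 = 91409/EI
Flexibility coefficient — unit upward force at Y: δ_{YY} = L³/(3EI) = 914.7/EI.
With EI = 15000 kip·ft²: δ_0 = 6.094 ft and δ_{YY} = 0.060978 ft/kip.
Compatibility — the beam at Y must follow the support down by 0.02083 ft: δ_0 − R_Y·δ_{YY} = 0.02083, so R_Y = (6.094 − 0.02083)/0.060978 = 99.6 kip.

R_Y = 99.6 kip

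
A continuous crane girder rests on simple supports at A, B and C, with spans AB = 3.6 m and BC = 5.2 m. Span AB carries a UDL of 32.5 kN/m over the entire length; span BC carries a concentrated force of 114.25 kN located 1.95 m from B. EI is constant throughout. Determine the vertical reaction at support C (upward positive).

R_C = 25.85 kN

Take M_B as the redundant. Released structure: two simple spans AB and BC with a hinge at B.
End slopes at the hinge B, treating each span as simply supported:
  span AB: UDL 32.5: wL³/(24EI) = 63.18/EI
  span BC: point load 114.25 at a = 1.95: Pab(L + b)/(6LEI) = 196.1/EI
  relative rotation θ_0 = (63.18 + 196.1)/EI = 259.3/EI
A unit hogging moment at B produces rotation L₁/(3EI) + L₂/(3EI) = 2.933/EI.
Slope continuity at B: θ_0 = M_B·2.933/EI, so M_B = 259.3/2.933 = 88.39 kN·m (hogging).
Span BC, ΣM about C: R_B^{BC}·5.2 = 371.3 + 88.39, so R_B^{BC} = 88.4 kN and R_C = 114.2 − 88.4 = 25.85 kN.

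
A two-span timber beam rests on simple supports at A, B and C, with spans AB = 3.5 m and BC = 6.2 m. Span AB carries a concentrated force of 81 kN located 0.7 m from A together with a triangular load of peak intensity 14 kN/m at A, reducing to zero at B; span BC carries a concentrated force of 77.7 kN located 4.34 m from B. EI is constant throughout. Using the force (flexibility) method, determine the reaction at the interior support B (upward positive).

Insert a hinge at B; M_B is the redundant, and each span becomes simply supported.
Rotations at B on the released spans (each span's end-slope, ×1/EI):
  span AB: point load 81 at a = 0.7: Pab(L + a)/(6LEI) = 31.75/EI
  span AB: triangular load, peak 14: 7w₀L³/(360EI) = 11.67/EI
  span BC: point load 77.7 at a = 4.34: Pab(L + b)/(6LEI) = 135.9/EI
  relative rotation θ_0 = (43.42 + 135.9)/EI = 179.3/EI
A unit hogging moment at B produces rotation L₁/(3EI) + L₂/(3EI) = 3.233/EI.
Compatibility: M_B·(L₁+L₂)/(3EI) = θ_0, giving M_B = 55.46 kN·m (hogging).
Span AB, ΣM about A with M_B applied at B: R_B^{AB}·3.5 = 85.28 + 55.46, so R_B^{AB} = 40.21 kN and R_A = 105.5 − 40.21 = 65.29 kN.
Span BC, ΣM about C: R_B^{BC}·6.2 = 144.5 + 55.46, so R_B^{BC} = 32.26 kN and R_C = 77.7 − 32.26 = 45.44 kN.
R_B = 40.21 + 32.26 = 72.47 kN.

R_B = 72.47 kN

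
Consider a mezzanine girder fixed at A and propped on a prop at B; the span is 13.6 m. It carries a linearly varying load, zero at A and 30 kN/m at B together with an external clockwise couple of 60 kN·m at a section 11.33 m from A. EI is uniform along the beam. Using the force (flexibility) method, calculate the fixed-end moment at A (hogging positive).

M_A = 296.2 kN·m

Remove the prop at B; the released (primary) structure is a cantilever built in at A.
Deflection at B on the released cantilever, summing each load's contribution:
  triangular load, peak 30 at the free end: 11w₀L⁴/(120EI) = 94078/EI
  clockwise couple 60 at a = 11.33: M₀a(2L − a)/(2EI) = 5394/EI
  δ_0 = 99472/EI
Tip deflection under a unit load at B: L³/(3EI) = 838.5/EI.
Compatibility at B: δ_0 − R_B·δ_{BB} = 0, so R_B = 99472/838.5 = 118.6 kN.
Moment equilibrium about A: M_A = Σ(load moments about A) − R_B·L = 1910 − 118.6×13.6 = 296.2 kN·m.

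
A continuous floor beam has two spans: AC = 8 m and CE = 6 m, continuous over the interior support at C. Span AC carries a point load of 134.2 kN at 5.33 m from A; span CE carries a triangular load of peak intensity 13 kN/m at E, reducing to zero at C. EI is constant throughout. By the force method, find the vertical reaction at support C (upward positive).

R_C = 139 kN

Take M_C as the redundant. Released structure: two simple spans AC and CE with a hinge at C.
Discontinuity in slope at C on the released structure — sum the simple-span end rotations:
  span AC: point load 134.2 at a = 5.33: Pab(L + a)/(6LEI) = 530.4/EI
  span CE: triangular load, peak 13: 7w₀L³/(360EI) = 54.6/EI
  relative rotation θ_0 = (530.4 + 54.6)/EI = 585/EI
A unit hogging moment at C produces rotation L₁/(3EI) + L₂/(3EI) = 4.667/EI.
Compatibility: M_C·(L₁+L₂)/(3EI) = θ_0, giving M_C = 125.4 kN·m (hogging).
Span AC, ΣM about A with M_C applied at C: R_C^{AC}·8 = 715.3 + 125.4, so R_C^{AC} = 105.1 kN and R_A = 134.2 − 105.1 = 29.12 kN.
Span CE, ΣM about E: R_C^{CE}·6 = 78 + 125.4, so R_C^{CE} = 33.89 kN and R_E = 39 − 33.89 = 5.108 kN.
R_C = 105.1 + 33.89 = 139 kN.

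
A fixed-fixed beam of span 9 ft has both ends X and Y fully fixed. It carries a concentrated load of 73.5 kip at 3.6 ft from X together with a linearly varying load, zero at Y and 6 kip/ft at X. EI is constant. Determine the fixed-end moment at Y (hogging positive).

Take the two fixed-end moments M_X, M_Y as redundants; the released structure is the simple span XY.
End rotations of the released simple span under the applied load (×1/EI):
  at X: point load 73.5 at a = 3.6: Pab(L + b)/(6LEI) = 381/EI
  at Y: point load 73.5 at a = 3.6: Pab(L + a)/(6LEI) = 333.4/EI
  at X: triangular load, peak 6: w₀L³/(45EI) = 97.2/EI
  at Y: triangular load, peak 6: 7w₀L³/(360EI) = 85.05/EI
  θ_X0 = 478.2/EI,  θ_Y0 = 418.4/EI
Flexibility coefficients: a unit moment at one end gives L/(3EI) there and L/(6EI) at the far end, so f₁₁ = f₂₂ = 3/EI and f₁₂ = f₂₁ = 1.5/EI.
Compatibility — zero rotation at each built-in end:
  3 M_X + 1.5 M_Y = 478.2
  1.5 M_X + 3 M_Y = 418.4
Solving the pair gives M_X = 119.6 kip·ft and M_Y = 79.7 kip·ft (hogging).

M_Y = 79.7 kip·ft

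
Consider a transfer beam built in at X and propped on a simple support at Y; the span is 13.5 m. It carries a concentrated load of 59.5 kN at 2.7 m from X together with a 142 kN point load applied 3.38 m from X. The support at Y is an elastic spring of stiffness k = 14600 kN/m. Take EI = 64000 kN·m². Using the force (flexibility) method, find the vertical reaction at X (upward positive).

R_X = 186 kN

Choose R_Y as the redundant. The primary structure is the cantilever fixed at X.
Primary-structure tip deflection at Y by superposition:
  point load 59.5 at a = 2.7: Pa²(3L − a)/(6EI) = 2733/EI
  point load 142 at a = 3.38: Pa²(3L − a)/(6EI) = 10036/EI
  δ_0 = 12769/EI
Flexibility coefficient — unit upward force at Y: δ_{YY} = L³/(3EI) = 820.1/EI.
With EI = 64000 kN·m²: δ_0 = 0.19952 m and δ_{YY} = 0.012814 m/kN.
Compatibility — the spring shortens by R_Y/k under the reaction it provides: δ_0 − R_Y·δ_{YY} = R_Y/k. With 1/k = 0.000068 m/kN, R_Y = δ_0 / (δ_{YY} + 1/k) = 0.19952 / (0.012814 + 0.000068) = 15.49 kN.
Vertical equilibrium: R_X = ΣP − R_Y = 201.5 − 15.49 = 186 kN.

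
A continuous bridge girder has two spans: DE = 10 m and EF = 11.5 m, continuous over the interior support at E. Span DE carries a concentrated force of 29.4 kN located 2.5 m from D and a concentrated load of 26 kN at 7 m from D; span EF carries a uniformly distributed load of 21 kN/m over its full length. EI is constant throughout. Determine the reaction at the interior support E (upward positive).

R_E = 188 kN

Release continuity at E by inserting a hinge; the redundant is the internal moment M_E. The primary structure is two simply-supported spans DE and EF.
Rotations at E on the released spans (each span's end-slope, ×1/EI):
  span DE: point load 29.4 at a = 2.5: Pab(L + a)/(6LEI) = 114.8/EI
  span DE: point load 26 at a = 7: Pab(L + a)/(6LEI) = 154.7/EI
  span EF: UDL 21: wL³/(24EI) = 1331/EI
  relative rotation θ_0 = (269.5 + 1331)/EI = 1600/EI
A unit hogging moment at E produces rotation L₁/(3EI) + L₂/(3EI) = 7.167/EI.
Slope continuity at E: θ_0 = M_E·7.167/EI, so M_E = 1600/7.167 = 223.3 kN·m (hogging).
Span DE, ΣM about D with M_E applied at E: R_E^{DE}·10 = 255.5 + 223.3, so R_E^{DE} = 47.88 kN and R_D = 55.4 − 47.88 = 7.52 kN.
Span EF, ΣM about F: R_E^{EF}·11.5 = 1389 + 223.3, so R_E^{EF} = 140.2 kN and R_F = 241.5 − 140.2 = 101.3 kN.
R_E = 47.88 + 140.2 = 188 kN.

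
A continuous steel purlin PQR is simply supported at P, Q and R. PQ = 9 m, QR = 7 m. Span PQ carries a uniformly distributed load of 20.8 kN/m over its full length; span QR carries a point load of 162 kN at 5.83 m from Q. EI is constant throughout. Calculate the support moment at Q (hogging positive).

M_Q = 158.8 kN·m

Release continuity at Q by inserting a hinge; the redundant is the internal moment M_Q. The primary structure is two simply-supported spans PQ and QR.
End slopes at the hinge Q, treating each span as simply supported:
  span PQ: UDL 20.8: wL³/(24EI) = 631.8/EI
  span QR: point load 162 at a = 5.83: Pab(L + b)/(6LEI) = 215/EI
  relative rotation θ_0 = (631.8 + 215)/EI = 846.8/EI
A unit hogging moment at Q produces rotation L₁/(3EI) + L₂/(3EI) = 5.333/EI.
Slope continuity at Q: θ_0 = M_Q·5.333/EI, so M_Q = 846.8/5.333 = 158.8 kN·m (hogging).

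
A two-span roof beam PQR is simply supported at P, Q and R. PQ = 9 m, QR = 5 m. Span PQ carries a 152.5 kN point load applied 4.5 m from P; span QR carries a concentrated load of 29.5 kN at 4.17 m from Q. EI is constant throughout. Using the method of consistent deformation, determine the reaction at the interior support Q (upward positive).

R_Q = 133.9 kN

Release continuity at Q by inserting a hinge; the redundant is the internal moment M_Q. The primary structure is two simply-supported spans PQ and QR.
Discontinuity in slope at Q on the released structure — sum the simple-span end rotations:
  span PQ: point load 152.5 at a = 4.5: Pab(L + a)/(6LEI) = 772/EI
  span QR: point load 29.5 at a = 4.17: Pab(L + b)/(6LEI) = 19.84/EI
  relative rotation θ_0 = (772 + 19.84)/EI = 791.9/EI
A unit hogging moment at Q produces rotation L₁/(3EI) + L₂/(3EI) = 4.667/EI.
Compatibility: M_Q·(L₁+L₂)/(3EI) = θ_0, giving M_Q = 169.7 kN·m (hogging).
Span PQ, ΣM about P with M_Q applied at Q: R_Q^{PQ}·9 = 686.2 + 169.7, so R_Q^{PQ} = 95.1 kN and R_P = 152.5 − 95.1 = 57.4 kN.
Span QR, ΣM about R: R_Q^{QR}·5 = 24.48 + 169.7, so R_Q^{QR} = 38.83 kN and R_R = 29.5 − 38.83 = -9.334 kN.
R_Q = 95.1 + 38.83 = 133.9 kN.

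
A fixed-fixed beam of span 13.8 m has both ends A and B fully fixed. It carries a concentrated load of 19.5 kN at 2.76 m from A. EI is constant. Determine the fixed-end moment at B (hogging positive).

Release both end moments; the primary structure is a simply-supported span AB with redundants M_A and M_B.
End rotations of the released simple span under the applied load (×1/EI):
  at A: point load 19.5 at a = 2.76: Pab(L + b)/(6LEI) = 178.3/EI
  at B: point load 19.5 at a = 2.76: Pab(L + a)/(6LEI) = 118.8/EI
  θ_A0 = 178.3/EI,  θ_B0 = 118.8/EI
Flexibility coefficients: a unit moment at one end gives L/(3EI) there and L/(6EI) at the far end, so f₁₁ = f₂₂ = 4.6/EI and f₁₂ = f₂₁ = 2.3/EI.
Compatibility — zero rotation at each built-in end:
  4.6 M_A + 2.3 M_B = 178.3
  2.3 M_A + 4.6 M_B = 118.8
Solving the pair gives M_A = 34.44 kN·m and M_B = 8.611 kN·m (hogging).

M_B = 8.611 kN·m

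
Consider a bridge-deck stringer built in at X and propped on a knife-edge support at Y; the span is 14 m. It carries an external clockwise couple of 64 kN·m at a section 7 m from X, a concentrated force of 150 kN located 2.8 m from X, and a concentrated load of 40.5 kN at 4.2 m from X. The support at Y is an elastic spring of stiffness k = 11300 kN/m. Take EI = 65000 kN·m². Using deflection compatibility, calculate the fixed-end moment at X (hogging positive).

Remove the prop at Y; the released (primary) structure is a cantilever built in at X.
Free-end deflection of the primary structure under the applied loading (downward +):
  clockwise couple 64 at a = 7: M₀a(2L − a)/(2EI) = 4704/EI
  point load 150 at a = 2.8: Pa²(3L − a)/(6EI) = 7683/EI
  point load 40.5 at a = 4.2: Pa²(3L − a)/(6EI) = 4501/EI
  δ_0 = 16888/EI
Tip deflection under a unit load at Y: L³/(3EI) = 914.7/EI.
With EI = 65000 kN·m²: δ_0 = 0.25982 m and δ_{YY} = 0.014072 m/kN.
Compatibility — the spring shortens by R_Y/k under the reaction it provides: δ_0 − R_Y·δ_{YY} = R_Y/k. With 1/k = 0.000088 m/kN, R_Y = δ_0 / (δ_{YY} + 1/k) = 0.25982 / (0.014072 + 0.000088) = 18.35 kN.
Moment equilibrium about X: M_X = Σ(load moments about X) − R_Y·L = 654.1 − 18.35×14 = 397.2 kN·m.

M_X = 397.2 kN·m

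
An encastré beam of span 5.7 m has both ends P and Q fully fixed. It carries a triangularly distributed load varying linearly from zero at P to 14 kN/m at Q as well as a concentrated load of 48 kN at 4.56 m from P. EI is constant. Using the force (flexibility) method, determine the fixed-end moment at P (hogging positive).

M_P = 23.92 kN·m

Release both end moments; the primary structure is a simply-supported span PQ with redundants M_P and M_Q.
On the primary (simply-supported) span, the end slopes from the loading are:
  at P: triangular load, peak 14: 7w₀L³/(360EI) = 50.41/EI
  at Q: triangular load, peak 14: w₀L³/(45EI) = 57.62/EI
  at P: point load 48 at a = 4.56: Pab(L + b)/(6LEI) = 49.9/EI
  at Q: point load 48 at a = 4.56: Pab(L + a)/(6LEI) = 74.86/EI
  θ_P0 = 100.3/EI,  θ_Q0 = 132.5/EI
Flexibility coefficients: a unit moment at one end gives L/(3EI) there and L/(6EI) at the far end, so f₁₁ = f₂₂ = 1.9/EI and f₁₂ = f₂₁ = 0.95/EI.
Compatibility — zero rotation at each built-in end:
  1.9 M_P + 0.95 M_Q = 100.3
  0.95 M_P + 1.9 M_Q = 132.5
Solving the pair gives M_P = 23.92 kN·m and M_Q = 57.76 kN·m (hogging).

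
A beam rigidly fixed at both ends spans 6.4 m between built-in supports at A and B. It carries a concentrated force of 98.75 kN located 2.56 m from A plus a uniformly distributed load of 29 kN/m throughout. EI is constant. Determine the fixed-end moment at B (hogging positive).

Release both end moments; the primary structure is a simply-supported span AB with redundants M_A and M_B.
Simple-span end rotations at A and B under the given loads:
  at A: point load 98.75 at a = 2.56: Pab(L + b)/(6LEI) = 258.9/EI
  at B: point load 98.75 at a = 2.56: Pab(L + a)/(6LEI) = 226.5/EI
  at A: UDL 29: wL³/(24EI) = 316.8/EI
  at B: UDL 29: wL³/(24EI) = 316.8/EI
  θ_A0 = 575.6/EI,  θ_B0 = 543.3/EI
Flexibility coefficients: a unit moment at one end gives L/(3EI) there and L/(6EI) at the far end, so f₁₁ = f₂₂ = 2.133/EI and f₁₂ = f₂₁ = 1.067/EI.
Compatibility — zero rotation at each built-in end:
  2.133 M_A + 1.067 M_B = 575.6
  1.067 M_A + 2.133 M_B = 543.3
Solving the pair gives M_A = 190 kN·m and M_B = 159.7 kN·m (hogging).

M_B = 159.7 kN·m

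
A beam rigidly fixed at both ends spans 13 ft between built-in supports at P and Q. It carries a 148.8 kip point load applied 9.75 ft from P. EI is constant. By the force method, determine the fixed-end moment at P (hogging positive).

Release both end moments; the primary structure is a simply-supported span PQ with redundants M_P and M_Q.
On the primary (simply-supported) span, the end slopes from the loading are:
  at P: point load 148.8 at a = 9.75: Pab(L + b)/(6LEI) = 982.3/EI
  at Q: point load 148.8 at a = 9.75: Pab(L + a)/(6LEI) = 1375/EI
  θ_P0 = 982.3/EI,  θ_Q0 = 1375/EI
Flexibility coefficients: a unit moment at one end gives L/(3EI) there and L/(6EI) at the far end, so f₁₁ = f₂₂ = 4.333/EI and f₁₂ = f₂₁ = 2.167/EI.
Compatibility — zero rotation at each built-in end:
  4.333 M_P + 2.167 M_Q = 982.3
  2.167 M_P + 4.333 M_Q = 1375
Solving the pair gives M_P = 90.67 kip·ft and M_Q = 272 kip·ft (hogging).

M_P = 90.67 kip·ft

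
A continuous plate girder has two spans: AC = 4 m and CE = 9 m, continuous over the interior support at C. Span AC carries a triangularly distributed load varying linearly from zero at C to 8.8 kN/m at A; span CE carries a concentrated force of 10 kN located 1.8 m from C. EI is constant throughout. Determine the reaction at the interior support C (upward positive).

R_C = 18.02 kN

Release continuity at C by inserting a hinge; the redundant is the internal moment M_C. The primary structure is two simply-supported spans AC and CE.
Discontinuity in slope at C on the released structure — sum the simple-span end rotations:
  span AC: triangular load, peak 8.8: 7w₀L³/(360EI) = 10.95/EI
  span CE: point load 10 at a = 1.8: Pab(L + b)/(6LEI) = 38.88/EI
  relative rotation θ_0 = (10.95 + 38.88)/EI = 49.83/EI
A unit hogging moment at C produces rotation L₁/(3EI) + L₂/(3EI) = 4.333/EI.
Compatibility: M_C·(L₁+L₂)/(3EI) = θ_0, giving M_C = 11.5 kN·m (hogging).
Span AC, ΣM about A with M_C applied at C: R_C^{AC}·4 = 23.47 + 11.5, so R_C^{AC} = 8.742 kN and R_A = 17.6 − 8.742 = 8.858 kN.
Span CE, ΣM about E: R_C^{CE}·9 = 72 + 11.5, so R_C^{CE} = 9.278 kN and R_E = 10 − 9.278 = 0.7223 kN.
R_C = 8.742 + 9.278 = 18.02 kN.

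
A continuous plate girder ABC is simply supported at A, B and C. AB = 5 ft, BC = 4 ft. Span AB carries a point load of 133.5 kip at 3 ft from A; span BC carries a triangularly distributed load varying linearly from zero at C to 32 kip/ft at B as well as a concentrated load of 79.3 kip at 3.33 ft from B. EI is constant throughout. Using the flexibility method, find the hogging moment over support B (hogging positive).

M_B = 97.85 kip·ft

Insert a hinge at B; M_B is the redundant, and each span becomes simply supported.
Rotations at B on the released spans (each span's end-slope, ×1/EI):
  span AB: point load 133.5 at a = 3: Pab(L + a)/(6LEI) = 213.6/EI
  span BC: triangular load, peak 32: w₀L³/(45EI) = 45.51/EI
  span BC: point load 79.3 at a = 3.33: Pab(L + b)/(6LEI) = 34.43/EI
  relative rotation θ_0 = (213.6 + 79.94)/EI = 293.5/EI
A unit hogging moment at B produces rotation L₁/(3EI) + L₂/(3EI) = 3/EI.
Slope continuity at B: θ_0 = M_B·3/EI, so M_B = 293.5/3 = 97.85 kip·ft (hogging).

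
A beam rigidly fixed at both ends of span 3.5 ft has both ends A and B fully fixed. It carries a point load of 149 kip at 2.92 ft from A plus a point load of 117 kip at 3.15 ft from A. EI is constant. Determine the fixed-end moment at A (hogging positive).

M_A = 15.63 kip·ft

Release both end moments; the primary structure is a simply-supported span AB with redundants M_A and M_B.
Simple-span end rotations at A and B under the given loads:
  at A: point load 149 at a = 2.92: Pab(L + b)/(6LEI) = 49.03/EI
  at B: point load 149 at a = 2.92: Pab(L + a)/(6LEI) = 77.15/EI
  at A: point load 117 at a = 3.15: Pab(L + b)/(6LEI) = 23.65/EI
  at B: point load 117 at a = 3.15: Pab(L + a)/(6LEI) = 40.85/EI
  θ_A0 = 72.68/EI,  θ_B0 = 118/EI
Flexibility coefficients: a unit moment at one end gives L/(3EI) there and L/(6EI) at the far end, so f₁₁ = f₂₂ = 1.167/EI and f₁₂ = f₂₁ = 0.5833/EI.
Compatibility — zero rotation at each built-in end:
  1.167 M_A + 0.5833 M_B = 72.68
  0.5833 M_A + 1.167 M_B = 118
Solving the pair gives M_A = 15.63 kip·ft and M_B = 93.32 kip·ft (hogging).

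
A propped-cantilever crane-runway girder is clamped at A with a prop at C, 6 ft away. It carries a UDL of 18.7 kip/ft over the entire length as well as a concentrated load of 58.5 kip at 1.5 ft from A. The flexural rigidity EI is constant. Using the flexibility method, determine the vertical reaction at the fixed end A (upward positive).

R_A = 123.6 kip

Choose R_C as the redundant. The primary structure is the cantilever fixed at A.
Downward deflection at the released point C due to the loads:
  UDL 18.7: wL⁴/(8EI) = 3029/EI
  point load 58.5 at a = 1.5: Pa²(3L − a)/(6EI) = 362/EI
  δ_0 = 3391/EI
Tip deflection under a unit load at C: L³/(3EI) = 72/EI.
The prop prevents deflection at C: R_C = δ_0/δ_{CC} = 3391/72 = 47.1 kip.
Vertical equilibrium: R_A = ΣP − R_C = 170.7 − 47.1 = 123.6 kip.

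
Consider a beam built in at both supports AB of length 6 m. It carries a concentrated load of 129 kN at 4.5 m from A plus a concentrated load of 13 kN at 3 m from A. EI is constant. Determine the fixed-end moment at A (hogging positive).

Release both end moments; the primary structure is a simply-supported span AB with redundants M_A and M_B.
On the primary (simply-supported) span, the end slopes from the loading are:
  at A: point load 129 at a = 4.5: Pab(L + b)/(6LEI) = 181.4/EI
  at B: point load 129 at a = 4.5: Pab(L + a)/(6LEI) = 254/EI
  at A: point load 13 at a = 3: Pab(L + b)/(6LEI) = 29.25/EI
  at B: point load 13 at a = 3: Pab(L + a)/(6LEI) = 29.25/EI
  θ_A0 = 210.7/EI,  θ_B0 = 283.2/EI
Flexibility coefficients: a unit moment at one end gives L/(3EI) there and L/(6EI) at the far end, so f₁₁ = f₂₂ = 2/EI and f₁₂ = f₂₁ = 1/EI.
Compatibility — zero rotation at each built-in end:
  2 M_A + 1 M_B = 210.7
  1 M_A + 2 M_B = 283.2
Solving the pair gives M_A = 46.03 kN·m and M_B = 118.6 kN·m (hogging).

M_A = 46.03 kN·m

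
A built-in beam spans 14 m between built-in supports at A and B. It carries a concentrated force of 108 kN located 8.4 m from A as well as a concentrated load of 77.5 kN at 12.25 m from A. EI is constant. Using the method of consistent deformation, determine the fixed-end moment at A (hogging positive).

Take the two fixed-end moments M_A, M_B as redundants; the released structure is the simple span AB.
Simple-span end rotations at A and B under the given loads:
  at A: point load 108 at a = 8.4: Pab(L + b)/(6LEI) = 1185/EI
  at B: point load 108 at a = 8.4: Pab(L + a)/(6LEI) = 1355/EI
  at A: point load 77.5 at a = 12.25: Pab(L + b)/(6LEI) = 311.5/EI
  at B: point load 77.5 at a = 12.25: Pab(L + a)/(6LEI) = 519.2/EI
  θ_A0 = 1497/EI,  θ_B0 = 1874/EI
Flexibility coefficients: a unit moment at one end gives L/(3EI) there and L/(6EI) at the far end, so f₁₁ = f₂₂ = 4.667/EI and f₁₂ = f₂₁ = 2.333/EI.
Compatibility — zero rotation at each built-in end:
  4.667 M_A + 2.333 M_B = 1497
  2.333 M_A + 4.667 M_B = 1874
Solving the pair gives M_A = 160 kN·m and M_B = 321.6 kN·m (hogging).

M_A = 160 kN·m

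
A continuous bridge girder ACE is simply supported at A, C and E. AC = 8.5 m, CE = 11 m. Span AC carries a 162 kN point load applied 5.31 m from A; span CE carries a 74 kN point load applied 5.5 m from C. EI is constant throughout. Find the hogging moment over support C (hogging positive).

Insert a hinge at C; M_C is the redundant, and each span becomes simply supported.
End slopes at the hinge C, treating each span as simply supported:
  span AC: point load 162 at a = 5.31: Pab(L + a)/(6LEI) = 743.1/EI
  span CE: point load 74 at a = 5.5: Pab(L + b)/(6LEI) = 559.6/EI
  relative rotation θ_0 = (743.1 + 559.6)/EI = 1303/EI
A unit hogging moment at C produces rotation L₁/(3EI) + L₂/(3EI) = 6.5/EI.
Compatibility: M_C·(L₁+L₂)/(3EI) = θ_0, giving M_C = 200.4 kN·m (hogging).

M_C = 200.4 kN·m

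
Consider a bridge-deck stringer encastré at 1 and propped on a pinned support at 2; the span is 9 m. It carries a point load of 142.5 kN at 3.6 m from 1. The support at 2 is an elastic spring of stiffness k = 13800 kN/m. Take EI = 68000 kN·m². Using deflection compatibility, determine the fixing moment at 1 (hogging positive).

Take the reaction at 2 as the redundant and release it; the primary structure is a cantilever fixed at 1.
Free-end deflection of the primary structure under the applied loading (downward +):
  point load 142.5 at a = 3.6: Pa²(3L − a)/(6EI) = 7203/EI
Tip deflection under a unit load at 2: L³/(3EI) = 243/EI.
With EI = 68000 kN·m²: δ_0 = 0.10592 m and δ_{22} = 0.003574 m/kN.
Compatibility — the spring shortens by R_2/k under the reaction it provides: δ_0 − R_2·δ_{22} = R_2/k. With 1/k = 0.000072 m/kN, R_2 = δ_0 / (δ_{22} + 1/k) = 0.10592 / (0.003574 + 0.000072) = 29.05 kN.
Moment equilibrium about 1: M_1 = Σ(load moments about 1) − R_2·L = 513 − 29.05×9 = 251.5 kN·m.

M_1 = 251.5 kN·m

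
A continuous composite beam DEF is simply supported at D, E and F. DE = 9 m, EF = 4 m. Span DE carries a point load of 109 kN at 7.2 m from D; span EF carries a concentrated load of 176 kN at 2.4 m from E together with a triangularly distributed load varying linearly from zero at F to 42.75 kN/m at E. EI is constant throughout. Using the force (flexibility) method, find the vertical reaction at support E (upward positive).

Insert a hinge at E; M_E is the redundant, and each span becomes simply supported.
End slopes at the hinge E, treating each span as simply supported:
  span DE: point load 109 at a = 7.2: Pab(L + a)/(6LEI) = 423.8/EI
  span EF: point load 176 at a = 2.4: Pab(L + b)/(6LEI) = 157.7/EI
  span EF: triangular load, peak 42.75: w₀L³/(45EI) = 60.8/EI
  relative rotation θ_0 = (423.8 + 218.5)/EI = 642.3/EI
A unit hogging moment at E produces rotation L₁/(3EI) + L₂/(3EI) = 4.333/EI.
Slope continuity at E: θ_0 = M_E·4.333/EI, so M_E = 642.3/4.333 = 148.2 kN·m (hogging).
Span DE, ΣM about D with M_E applied at E: R_E^{DE}·9 = 784.8 + 148.2, so R_E^{DE} = 103.7 kN and R_D = 109 − 103.7 = 5.331 kN.
Span EF, ΣM about F: R_E^{EF}·4 = 509.6 + 148.2, so R_E^{EF} = 164.5 kN and R_F = 261.5 − 164.5 = 97.04 kN.
R_E = 103.7 + 164.5 = 268.1 kN.

R_E = 268.1 kN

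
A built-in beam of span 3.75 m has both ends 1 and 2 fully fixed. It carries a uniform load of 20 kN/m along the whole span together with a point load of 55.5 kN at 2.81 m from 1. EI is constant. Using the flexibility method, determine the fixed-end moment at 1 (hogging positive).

M_1 = 33.24 kN·m

Release both end moments; the primary structure is a simply-supported span 12 with redundants M_1 and M_2.
On the primary (simply-supported) span, the end slopes from the loading are:
  at 1: UDL 20: wL³/(24EI) = 43.95/EI
  at 2: UDL 20: wL³/(24EI) = 43.95/EI
  at 1: point load 55.5 at a = 2.81: Pab(L + b)/(6LEI) = 30.56/EI
  at 2: point load 55.5 at a = 2.81: Pab(L + a)/(6LEI) = 42.74/EI
  θ_10 = 74.5/EI,  θ_20 = 86.69/EI
Flexibility coefficients: a unit moment at one end gives L/(3EI) there and L/(6EI) at the far end, so f₁₁ = f₂₂ = 1.25/EI and f₁₂ = f₂₁ = 0.625/EI.
Compatibility — zero rotation at each built-in end:
  1.25 M_1 + 0.625 M_2 = 74.5
  0.625 M_1 + 1.25 M_2 = 86.69
Solving the pair gives M_1 = 33.24 kN·m and M_2 = 52.73 kN·m (hogging).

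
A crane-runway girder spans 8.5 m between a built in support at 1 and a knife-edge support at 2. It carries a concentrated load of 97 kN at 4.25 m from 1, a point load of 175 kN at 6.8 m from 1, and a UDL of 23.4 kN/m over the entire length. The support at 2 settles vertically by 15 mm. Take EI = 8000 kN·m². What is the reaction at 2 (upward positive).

R_2 = 227.5 kN

Release the roller at 2. Primary structure: cantilever fixed at 1.
Deflection at 2 on the released cantilever, summing each load's contribution:
  point load 97 at a = 4.25: Pa²(3L − a)/(6EI) = 6205/EI
  point load 175 at a = 6.8: Pa²(3L − a)/(6EI) = 25220/EI
  UDL 23.4: wL⁴/(8EI) = 15269/EI
  δ_0 = 46694/EI
Tip deflection under a unit load at 2: L³/(3EI) = 204.7/EI.
With EI = 8000 kN·m²: δ_0 = 5.8367 m and δ_{22} = 0.025589 m/kN.
Compatibility — the beam at 2 must follow the support down by 0.015 m: δ_0 − R_2·δ_{22} = 0.015, so R_2 = (5.8367 − 0.015)/0.025589 = 227.5 kN.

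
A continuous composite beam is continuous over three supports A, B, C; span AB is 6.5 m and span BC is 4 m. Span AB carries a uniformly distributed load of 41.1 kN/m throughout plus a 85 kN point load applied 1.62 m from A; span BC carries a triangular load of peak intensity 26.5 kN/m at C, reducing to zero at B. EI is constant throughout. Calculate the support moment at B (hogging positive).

Insert a hinge at B; M_B is the redundant, and each span becomes simply supported.
Discontinuity in slope at B on the released structure — sum the simple-span end rotations:
  span AB: UDL 41.1: wL³/(24EI) = 470.3/EI
  span AB: point load 85 at a = 1.62: Pab(L + a)/(6LEI) = 139.9/EI
  span BC: triangular load, peak 26.5: 7w₀L³/(360EI) = 32.98/EI
  relative rotation θ_0 = (610.2 + 32.98)/EI = 643.2/EI
A unit hogging moment at B produces rotation L₁/(3EI) + L₂/(3EI) = 3.5/EI.
Compatibility: M_B·(L₁+L₂)/(3EI) = θ_0, giving M_B = 183.8 kN·m (hogging).

M_B = 183.8 kN·m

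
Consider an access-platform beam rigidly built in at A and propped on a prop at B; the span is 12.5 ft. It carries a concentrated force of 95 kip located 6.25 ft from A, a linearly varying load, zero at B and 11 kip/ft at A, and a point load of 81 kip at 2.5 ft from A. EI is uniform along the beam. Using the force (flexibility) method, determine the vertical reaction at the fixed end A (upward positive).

R_A = 196.8 kip

Release the roller at B. Primary structure: cantilever fixed at A.
Primary-structure tip deflection at B by superposition:
  point load 95 at a = 6.25: Pa²(3L − a)/(6EI) = 19328/EI
  triangular load, peak 11 at the fixed end: w₀L⁴/(30EI) = 8952/EI
  point load 81 at a = 2.5: Pa²(3L − a)/(6EI) = 2953/EI
  δ_0 = 31233/EI
Tip deflection under a unit load at B: L³/(3EI) = 651/EI.
The prop prevents deflection at B: R_B = δ_0/δ_{BB} = 31233/651 = 47.97 kip.
Vertical equilibrium: R_A = ΣP − R_B = 244.8 − 47.97 = 196.8 kip.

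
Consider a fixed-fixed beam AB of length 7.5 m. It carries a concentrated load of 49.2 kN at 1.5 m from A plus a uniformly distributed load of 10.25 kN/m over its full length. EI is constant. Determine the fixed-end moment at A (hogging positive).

Take the two fixed-end moments M_A, M_B as redundants; the released structure is the simple span AB.
Simple-span end rotations at A and B under the given loads:
  at A: point load 49.2 at a = 1.5: Pab(L + b)/(6LEI) = 132.8/EI
  at B: point load 49.2 at a = 1.5: Pab(L + a)/(6LEI) = 88.56/EI
  at A: UDL 10.25: wL³/(24EI) = 180.2/EI
  at B: UDL 10.25: wL³/(24EI) = 180.2/EI
  θ_A0 = 313/EI,  θ_B0 = 268.7/EI
Flexibility coefficients: a unit moment at one end gives L/(3EI) there and L/(6EI) at the far end, so f₁₁ = f₂₂ = 2.5/EI and f₁₂ = f₂₁ = 1.25/EI.
Compatibility — zero rotation at each built-in end:
  2.5 M_A + 1.25 M_B = 313
  1.25 M_A + 2.5 M_B = 268.7
Solving the pair gives M_A = 95.28 kN·m and M_B = 59.85 kN·m (hogging).

M_A = 95.28 kN·m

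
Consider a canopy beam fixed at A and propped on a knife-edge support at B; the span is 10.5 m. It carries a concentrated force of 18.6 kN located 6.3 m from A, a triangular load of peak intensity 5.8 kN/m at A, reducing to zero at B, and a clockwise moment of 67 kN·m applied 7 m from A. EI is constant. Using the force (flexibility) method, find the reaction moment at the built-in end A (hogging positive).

M_A = 53.11 kN·m

Remove the prop at B; the released (primary) structure is a cantilever built in at A.
Primary-structure tip deflection at B by superposition:
  point load 18.6 at a = 6.3: Pa²(3L − a)/(6EI) = 3101/EI
  triangular load, peak 5.8 at the fixed end: w₀L⁴/(30EI) = 2350/EI
  clockwise couple 67 at a = 7: M₀a(2L − a)/(2EI) = 3283/EI
  δ_0 = 8734/EI
Tip deflection under a unit load at B: L³/(3EI) = 385.9/EI.
The prop prevents deflection at B: R_B = δ_0/δ_{BB} = 8734/385.9 = 22.63 kN.
Moment equilibrium about A: M_A = Σ(load moments about A) − R_B·L = 290.8 − 22.63×10.5 = 53.11 kN·m.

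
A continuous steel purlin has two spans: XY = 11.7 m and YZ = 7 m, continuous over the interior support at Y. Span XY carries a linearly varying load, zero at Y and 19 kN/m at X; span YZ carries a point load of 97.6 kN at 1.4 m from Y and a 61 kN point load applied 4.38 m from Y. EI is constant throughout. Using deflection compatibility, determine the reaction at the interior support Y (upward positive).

R_Y = 173.9 kN

Release continuity at Y by inserting a hinge; the redundant is the internal moment M_Y. The primary structure is two simply-supported spans XY and YZ.
Discontinuity in slope at Y on the released structure — sum the simple-span end rotations:
  span XY: triangular load, peak 19: 7w₀L³/(360EI) = 591.7/EI
  span YZ: point load 97.6 at a = 1.4: Pab(L + b)/(6LEI) = 229.6/EI
  span YZ: point load 61 at a = 4.38: Pab(L + b)/(6LEI) = 160.3/EI
  relative rotation θ_0 = (591.7 + 389.9)/EI = 981.6/EI
A unit hogging moment at Y produces rotation L₁/(3EI) + L₂/(3EI) = 6.233/EI.
Compatibility: M_Y·(L₁+L₂)/(3EI) = θ_0, giving M_Y = 157.5 kN·m (hogging).
Span XY, ΣM about X with M_Y applied at Y: R_Y^{XY}·11.7 = 433.5 + 157.5, so R_Y^{XY} = 50.51 kN and R_X = 111.2 − 50.51 = 60.64 kN.
Span YZ, ΣM about Z: R_Y^{YZ}·7 = 706.4 + 157.5, so R_Y^{YZ} = 123.4 kN and R_Z = 158.6 − 123.4 = 35.19 kN.
R_Y = 50.51 + 123.4 = 173.9 kN.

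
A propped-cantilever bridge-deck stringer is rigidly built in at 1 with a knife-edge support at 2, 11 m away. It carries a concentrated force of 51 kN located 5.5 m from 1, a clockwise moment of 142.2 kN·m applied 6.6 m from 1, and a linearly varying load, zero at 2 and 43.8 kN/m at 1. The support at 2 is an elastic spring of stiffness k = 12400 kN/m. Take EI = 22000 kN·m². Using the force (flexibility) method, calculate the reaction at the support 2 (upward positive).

Remove the prop at 2; the released (primary) structure is a cantilever built in at 1.
Downward deflection at the released point 2 due to the loads:
  point load 51 at a = 5.5: Pa²(3L − a)/(6EI) = 7071/EI
  clockwise couple 142.2 at a = 6.6: M₀a(2L − a)/(2EI) = 7227/EI
  triangular load, peak 43.8 at the fixed end: w₀L⁴/(30EI) = 21376/EI
  δ_0 = 35673/EI
Flexibility coefficient — unit upward force at 2: δ_{22} = L³/(3EI) = 443.7/EI.
With EI = 22000 kN·m²: δ_0 = 1.6215 m and δ_{22} = 0.020167 m/kN.
Compatibility — the spring shortens by R_2/k under the reaction it provides: δ_0 − R_2·δ_{22} = R_2/k. With 1/k = 0.000081 m/kN, R_2 = δ_0 / (δ_{22} + 1/k) = 1.6215 / (0.020167 + 0.000081) = 80.09 kN.

R_2 = 80.09 kN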